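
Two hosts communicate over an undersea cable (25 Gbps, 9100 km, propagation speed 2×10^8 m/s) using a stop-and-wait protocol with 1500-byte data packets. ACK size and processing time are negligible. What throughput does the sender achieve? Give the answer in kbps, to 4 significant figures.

t_tx = L/R = 12000/25000000000 = 4.8e-07 s.
t_prop = 9100000/200000000 = 0.0455 s; RTT = 0.091 s.
Cycle = t_tx + RTT = 0.0910005 s.
Throughput = L / cycle = 12000 / 0.0910005 = 131.9 kbps.

131.9 kbps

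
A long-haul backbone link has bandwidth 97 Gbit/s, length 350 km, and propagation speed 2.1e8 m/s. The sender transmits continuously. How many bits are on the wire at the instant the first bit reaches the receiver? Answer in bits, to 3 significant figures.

Propagation delay = 350000 / 210000000 = 0.00166667 s.
BDP = R × t_prop = 97000000000 × 0.00166667 = 161667000 bits.

162000000 bits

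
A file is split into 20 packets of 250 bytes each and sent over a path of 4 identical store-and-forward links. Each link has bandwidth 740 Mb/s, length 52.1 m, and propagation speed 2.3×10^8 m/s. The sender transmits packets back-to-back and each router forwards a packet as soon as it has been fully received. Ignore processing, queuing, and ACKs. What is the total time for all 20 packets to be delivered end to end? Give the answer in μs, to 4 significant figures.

63.07 μs

Per-hop transmission t_tx = L/R = 2000/740000000 = 2.7027 μs.
Per-hop propagation t_prop = 52.1/2.3e+08 = 0.226522 μs.
Pipeline fill: first packet needs 4·t_tx to clear all hops; remaining 19 packets each add one t_tx.
Total = (4+20-1)·t_tx + 4·t_prop = 23·2.7027 + 4·0.226522 = 63.07 μs.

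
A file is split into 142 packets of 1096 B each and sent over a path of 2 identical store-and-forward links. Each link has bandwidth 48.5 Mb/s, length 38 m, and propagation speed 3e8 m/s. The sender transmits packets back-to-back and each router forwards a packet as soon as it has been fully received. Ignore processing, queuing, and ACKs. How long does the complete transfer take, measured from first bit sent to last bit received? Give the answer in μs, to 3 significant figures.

25900 μs

Per-hop transmission t_tx = L/R = 8768/48500000 = 180.784 μs.
Per-hop propagation t_prop = 38/300000000 = 0.126667 μs.
Pipeline fill: first packet needs 2·t_tx to clear all hops; remaining 141 packets each add one t_tx.
Total = (2+142-1)·t_tx + 2·t_prop = 143·180.784 + 2·0.126667 = 25900 μs.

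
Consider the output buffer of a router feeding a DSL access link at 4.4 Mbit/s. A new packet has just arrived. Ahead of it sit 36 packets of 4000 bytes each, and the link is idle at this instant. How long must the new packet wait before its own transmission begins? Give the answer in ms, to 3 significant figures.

262 ms

Each queued packet: L/R = 32000/4400000 = 7.27273 ms.
36 queued → 261.818 ms.
Queuing delay = 262 ms.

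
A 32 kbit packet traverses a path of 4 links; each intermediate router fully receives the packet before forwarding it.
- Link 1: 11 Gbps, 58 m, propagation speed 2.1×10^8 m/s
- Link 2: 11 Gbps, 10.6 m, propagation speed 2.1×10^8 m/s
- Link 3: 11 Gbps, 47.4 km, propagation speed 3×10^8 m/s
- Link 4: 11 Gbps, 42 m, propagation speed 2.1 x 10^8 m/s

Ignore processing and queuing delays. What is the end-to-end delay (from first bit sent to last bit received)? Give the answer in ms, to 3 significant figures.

L = 32000 bits.
Transmission delay per hop = L/R = 32000/11000000000 = 0.00290909 ms; 4 hops → 0.0116364 ms.
Propagation delays (d/s per hop): 0.00027619, 5.04762e-05, 0.158, 0.0002 ms; sum = 0.158527 ms.
End-to-end = 0.170 ms.

0.170 ms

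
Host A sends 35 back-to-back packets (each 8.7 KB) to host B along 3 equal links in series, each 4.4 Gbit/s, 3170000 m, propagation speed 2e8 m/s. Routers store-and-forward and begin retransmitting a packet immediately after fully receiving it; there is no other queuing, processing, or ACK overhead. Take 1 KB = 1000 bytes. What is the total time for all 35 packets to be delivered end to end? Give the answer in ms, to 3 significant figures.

Per-hop transmission t_tx = L/R = 69600/4400000000 = 0.0158182 ms.
Per-hop propagation t_prop = 3170000/200000000 = 15.85 ms.
Pipeline fill: first packet needs 3·t_tx to clear all hops; remaining 34 packets each add one t_tx.
Total = (3+35-1)·t_tx + 3·t_prop = 37·0.0158182 + 3·15.85 = 48.1 ms.

48.1 ms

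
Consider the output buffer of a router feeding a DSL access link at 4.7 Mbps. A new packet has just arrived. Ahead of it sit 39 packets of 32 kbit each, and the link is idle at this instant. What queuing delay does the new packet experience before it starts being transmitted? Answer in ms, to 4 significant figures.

Each queued packet: L/R = 32000/4700000 = 6.80851 ms.
39 queued → 265.532 ms.
Queuing delay = 265.5 ms.

265.5 ms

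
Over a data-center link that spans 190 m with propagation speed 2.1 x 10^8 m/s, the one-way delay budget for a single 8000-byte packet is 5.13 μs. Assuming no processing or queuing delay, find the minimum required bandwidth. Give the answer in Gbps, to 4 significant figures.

15.15 Gbps

L = 64000 bits.
Propagation delay = 190 / 210000000 = 0.904762 μs.
Transmission budget = 5.13 − 0.904762 = 4.22524 μs.
R ≥ L / t_tx = 64000 bits / 4.22524e-06 s = 15.15 Gbps.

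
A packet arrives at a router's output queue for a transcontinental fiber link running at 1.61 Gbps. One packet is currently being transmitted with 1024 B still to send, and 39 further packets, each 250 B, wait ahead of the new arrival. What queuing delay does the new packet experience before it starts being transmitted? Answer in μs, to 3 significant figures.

53.5 μs

Each queued packet: L/R = 2000/1610000000 = 1.24224 μs.
39 queued → 48.4472 μs.
Plus remaining 8192 bits of current packet: 5.0882 μs.
Queuing delay = 53.5 μs.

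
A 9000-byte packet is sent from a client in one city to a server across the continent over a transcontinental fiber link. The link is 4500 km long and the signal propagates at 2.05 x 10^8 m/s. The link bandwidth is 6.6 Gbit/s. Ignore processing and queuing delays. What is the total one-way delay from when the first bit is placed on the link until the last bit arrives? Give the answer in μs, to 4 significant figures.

L = 9000 × 8 = 72000 bits.
Transmission delay = L/R = 72000 / 6600000000 = 10.9091 μs.
Propagation delay = d/s = 4500000 m / 2.05e+08 m/s = 21951.2 μs.
Total = 21960 μs.

21960 μs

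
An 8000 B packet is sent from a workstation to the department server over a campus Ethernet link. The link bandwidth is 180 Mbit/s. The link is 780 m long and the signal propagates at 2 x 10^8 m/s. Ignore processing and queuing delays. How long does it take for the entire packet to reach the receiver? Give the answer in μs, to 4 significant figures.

359.5 μs

L = 8000 × 8 = 64000 bits.
Transmission delay = L/R = 64000 / 180000000 = 355.556 μs.
Propagation delay = d/s = 780 m / 200000000 m/s = 3.9 μs.
Total = 359.5 μs.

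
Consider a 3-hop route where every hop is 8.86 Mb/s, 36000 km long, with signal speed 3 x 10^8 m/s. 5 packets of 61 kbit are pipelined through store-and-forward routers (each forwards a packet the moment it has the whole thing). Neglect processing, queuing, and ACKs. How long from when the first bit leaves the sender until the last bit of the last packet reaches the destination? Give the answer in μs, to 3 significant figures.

Per-hop transmission t_tx = L/R = 61000/8860000 = 6884.88 μs.
Per-hop propagation t_prop = 36000000/300000000 = 120000 μs.
Pipeline fill: first packet needs 3·t_tx to clear all hops; remaining 4 packets each add one t_tx.
Total = (3+5-1)·t_tx + 3·t_prop = 7·6884.88 + 3·120000 = 408000 μs.

408000 μs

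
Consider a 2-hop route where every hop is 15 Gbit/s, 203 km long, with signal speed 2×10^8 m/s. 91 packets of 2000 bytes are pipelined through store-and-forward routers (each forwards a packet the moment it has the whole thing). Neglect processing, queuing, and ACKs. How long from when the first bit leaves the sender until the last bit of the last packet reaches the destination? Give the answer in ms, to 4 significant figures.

2.128 ms

Per-hop transmission t_tx = L/R = 16000/15000000000 = 0.00106667 ms.
Per-hop propagation t_prop = 203000/200000000 = 1.015 ms.
Pipeline fill: first packet needs 2·t_tx to clear all hops; remaining 90 packets each add one t_tx.
Total = (2+91-1)·t_tx + 2·t_prop = 92·0.00106667 + 2·1.015 = 2.128 ms.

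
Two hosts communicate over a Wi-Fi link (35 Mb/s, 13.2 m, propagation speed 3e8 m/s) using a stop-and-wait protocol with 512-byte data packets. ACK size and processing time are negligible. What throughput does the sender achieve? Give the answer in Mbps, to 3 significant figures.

35.0 Mbps

t_tx = L/R = 4096/35000000 = 0.000117029 s.
t_prop = 13.2/300000000 = 4.4e-08 s; RTT = 8.8e-08 s.
Cycle = t_tx + RTT = 0.000117117 s.
Throughput = L / cycle = 4096 / 0.000117117 = 35.0 Mbps.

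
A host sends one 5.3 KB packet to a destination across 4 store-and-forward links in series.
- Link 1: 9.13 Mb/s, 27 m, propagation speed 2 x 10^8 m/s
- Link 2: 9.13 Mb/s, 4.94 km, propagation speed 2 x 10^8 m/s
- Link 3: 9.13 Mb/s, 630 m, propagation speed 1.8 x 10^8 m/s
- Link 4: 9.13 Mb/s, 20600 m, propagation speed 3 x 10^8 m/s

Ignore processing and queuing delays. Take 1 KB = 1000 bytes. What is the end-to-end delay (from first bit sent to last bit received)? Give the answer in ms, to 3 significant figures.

L = 42400 bits.
Transmission delay per hop = L/R = 42400/9130000 = 4.64403 ms; 4 hops → 18.5761 ms.
Propagation delays (d/s per hop): 0.000135, 0.0247, 0.0035, 0.0686667 ms; sum = 0.0970017 ms.
End-to-end = 18.7 ms.

18.7 ms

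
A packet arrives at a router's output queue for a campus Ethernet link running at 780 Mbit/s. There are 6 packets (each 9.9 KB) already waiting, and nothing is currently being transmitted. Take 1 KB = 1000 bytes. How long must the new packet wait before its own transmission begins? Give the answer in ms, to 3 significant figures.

Each queued packet: L/R = 79200/780000000 = 0.101538 ms.
6 queued → 0.609231 ms.
Queuing delay = 0.609 ms.

0.609 ms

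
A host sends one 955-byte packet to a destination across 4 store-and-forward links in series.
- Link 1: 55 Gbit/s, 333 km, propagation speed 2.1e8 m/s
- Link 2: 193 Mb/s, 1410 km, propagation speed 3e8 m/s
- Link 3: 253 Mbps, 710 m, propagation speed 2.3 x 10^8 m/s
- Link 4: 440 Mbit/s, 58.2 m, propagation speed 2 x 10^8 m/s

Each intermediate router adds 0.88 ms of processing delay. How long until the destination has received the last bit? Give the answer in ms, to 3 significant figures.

L = 955 × 8 = 7640 bits.
Transmission delays (L/R per hop): 0.000138909, 0.0395855, 0.0301976, 0.0173636 ms; sum = 0.0872857 ms.
Propagation delays (d/s per hop): 1.58571, 4.7, 0.00308696, 0.000291 ms; sum = 6.28909 ms.
Processing at 3 router(s): 3 × 0.88 ms = 2.64 ms.
End-to-end = 9.02 ms.

9.02 ms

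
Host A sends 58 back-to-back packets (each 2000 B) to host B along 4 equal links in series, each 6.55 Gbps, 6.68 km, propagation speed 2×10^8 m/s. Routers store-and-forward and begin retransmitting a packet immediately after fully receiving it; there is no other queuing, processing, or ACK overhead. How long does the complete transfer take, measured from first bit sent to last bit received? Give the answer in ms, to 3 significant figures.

0.283 ms

Per-hop transmission t_tx = L/R = 16000/6550000000 = 0.00244275 ms.
Per-hop propagation t_prop = 6680/200000000 = 0.0334 ms.
Pipeline fill: first packet needs 4·t_tx to clear all hops; remaining 57 packets each add one t_tx.
Total = (4+58-1)·t_tx + 4·t_prop = 61·0.00244275 + 4·0.0334 = 0.283 ms.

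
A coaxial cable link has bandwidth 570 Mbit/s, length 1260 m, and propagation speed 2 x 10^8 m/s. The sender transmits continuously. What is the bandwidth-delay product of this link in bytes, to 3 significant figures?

Propagation delay = 1260 / 200000000 = 6.3e-06 s.
BDP = R × t_prop = 570000000 × 6.3e-06 = 3591 bits.
In bytes: 3591/8 = 449 bytes.

449 bytes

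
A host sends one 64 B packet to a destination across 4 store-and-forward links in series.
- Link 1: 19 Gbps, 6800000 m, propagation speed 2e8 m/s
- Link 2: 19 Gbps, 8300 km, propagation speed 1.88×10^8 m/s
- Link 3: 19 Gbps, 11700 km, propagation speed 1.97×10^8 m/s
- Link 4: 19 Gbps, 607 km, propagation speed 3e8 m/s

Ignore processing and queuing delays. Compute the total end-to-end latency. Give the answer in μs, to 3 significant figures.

140000 μs

L = 64 × 8 = 512 bits.
Transmission delay per hop = L/R = 512/19000000000 = 0.0269474 μs; 4 hops → 0.107789 μs.
Propagation delays (d/s per hop): 34000, 44148.9, 59390.9, 2023.33 μs; sum = 139563 μs.
End-to-end = 140000 μs.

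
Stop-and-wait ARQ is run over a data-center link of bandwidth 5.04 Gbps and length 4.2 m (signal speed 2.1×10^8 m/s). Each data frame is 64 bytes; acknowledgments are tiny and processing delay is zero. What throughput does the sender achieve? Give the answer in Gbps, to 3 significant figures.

3.62 Gbps

t_tx = L/R = 512/5040000000 = 1.01587e-07 s.
t_prop = 4.2/210000000 = 2e-08 s; RTT = 4e-08 s.
Cycle = t_tx + RTT = 1.41587e-07 s.
Throughput = L / cycle = 512 / 1.41587e-07 = 3.62 Gbps.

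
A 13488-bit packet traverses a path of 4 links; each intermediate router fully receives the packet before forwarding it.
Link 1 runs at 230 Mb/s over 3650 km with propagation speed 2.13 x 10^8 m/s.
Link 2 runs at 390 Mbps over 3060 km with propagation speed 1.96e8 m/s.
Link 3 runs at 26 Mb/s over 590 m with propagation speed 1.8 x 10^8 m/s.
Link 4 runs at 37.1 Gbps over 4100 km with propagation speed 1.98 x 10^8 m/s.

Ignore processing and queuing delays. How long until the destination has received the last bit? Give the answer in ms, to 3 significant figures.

Transmission delays (L/R per hop): 0.0586435, 0.0345846, 0.518769, 0.000363558 ms; sum = 0.612361 ms.
Propagation delays (d/s per hop): 17.1362, 15.6122, 0.00327778, 20.7071 ms; sum = 53.4587 ms.
End-to-end = 54.1 ms.

54.1 ms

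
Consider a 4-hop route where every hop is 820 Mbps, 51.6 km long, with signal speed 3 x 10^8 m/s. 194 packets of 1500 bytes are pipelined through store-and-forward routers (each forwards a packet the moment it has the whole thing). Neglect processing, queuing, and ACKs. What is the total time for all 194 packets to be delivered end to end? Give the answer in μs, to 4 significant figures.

Per-hop transmission t_tx = L/R = 12000/820000000 = 14.6341 μs.
Per-hop propagation t_prop = 51600/300000000 = 172 μs.
Pipeline fill: first packet needs 4·t_tx to clear all hops; remaining 193 packets each add one t_tx.
Total = (4+194-1)·t_tx + 4·t_prop = 197·14.6341 + 4·172 = 3571 μs.

3571 μs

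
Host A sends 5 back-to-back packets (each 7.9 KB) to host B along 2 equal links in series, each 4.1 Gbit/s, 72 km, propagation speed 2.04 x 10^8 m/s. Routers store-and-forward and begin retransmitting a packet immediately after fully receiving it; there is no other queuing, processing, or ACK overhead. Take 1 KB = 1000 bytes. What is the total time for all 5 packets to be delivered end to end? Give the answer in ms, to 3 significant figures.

0.798 ms

Per-hop transmission t_tx = L/R = 63200/4.1e+09 = 0.0154146 ms.
Per-hop propagation t_prop = 72000/204000000 = 0.352941 ms.
Pipeline fill: first packet needs 2·t_tx to clear all hops; remaining 4 packets each add one t_tx.
Total = (2+5-1)·t_tx + 2·t_prop = 6·0.0154146 + 2·0.352941 = 0.798 ms.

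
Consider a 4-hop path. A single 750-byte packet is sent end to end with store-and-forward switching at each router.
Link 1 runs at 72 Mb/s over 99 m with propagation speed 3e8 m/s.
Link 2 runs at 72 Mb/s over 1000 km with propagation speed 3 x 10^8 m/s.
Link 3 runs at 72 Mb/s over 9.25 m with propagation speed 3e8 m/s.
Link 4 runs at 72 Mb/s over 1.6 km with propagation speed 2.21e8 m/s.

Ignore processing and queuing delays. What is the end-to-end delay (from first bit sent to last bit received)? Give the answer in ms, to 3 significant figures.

L = 750 × 8 = 6000 bits.
Transmission delay per hop = L/R = 6000/72000000 = 0.0833333 ms; 4 hops → 0.333333 ms.
Propagation delays (d/s per hop): 0.00033, 3.33333, 3.08333e-05, 0.00723982 ms; sum = 3.34093 ms.
End-to-end = 3.67 ms.

3.67 ms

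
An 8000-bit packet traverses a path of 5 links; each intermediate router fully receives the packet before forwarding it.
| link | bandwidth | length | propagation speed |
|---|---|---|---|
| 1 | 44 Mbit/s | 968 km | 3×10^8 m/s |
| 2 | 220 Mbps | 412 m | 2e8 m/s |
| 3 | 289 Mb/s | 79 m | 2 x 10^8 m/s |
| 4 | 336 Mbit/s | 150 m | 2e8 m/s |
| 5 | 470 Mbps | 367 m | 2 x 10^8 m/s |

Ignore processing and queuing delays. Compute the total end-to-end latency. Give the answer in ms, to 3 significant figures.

3.52 ms

Transmission delays (L/R per hop): 0.181818, 0.0363636, 0.0276817, 0.0238095, 0.0170213 ms; sum = 0.286694 ms.
Propagation delays (d/s per hop): 3.22667, 0.00206, 0.000395, 0.00075, 0.001835 ms; sum = 3.23171 ms.
End-to-end = 3.52 ms.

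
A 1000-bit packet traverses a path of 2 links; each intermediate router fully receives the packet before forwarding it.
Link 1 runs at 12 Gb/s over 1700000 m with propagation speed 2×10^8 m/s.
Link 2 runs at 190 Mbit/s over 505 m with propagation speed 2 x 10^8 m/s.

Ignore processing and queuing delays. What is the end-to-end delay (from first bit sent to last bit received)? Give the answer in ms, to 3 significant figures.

8.51 ms

Transmission delays (L/R per hop): 8.33333e-05, 0.00526316 ms; sum = 0.00534649 ms.
Propagation delays (d/s per hop): 8.5, 0.002525 ms; sum = 8.50253 ms.
End-to-end = 8.51 ms.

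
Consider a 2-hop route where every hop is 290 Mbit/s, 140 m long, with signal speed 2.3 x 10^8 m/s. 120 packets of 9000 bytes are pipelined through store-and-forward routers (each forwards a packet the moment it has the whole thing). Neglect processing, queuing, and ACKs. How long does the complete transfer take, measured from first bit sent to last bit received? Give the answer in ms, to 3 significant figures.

Per-hop transmission t_tx = L/R = 72000/290000000 = 0.248276 ms.
Per-hop propagation t_prop = 140/2.3e+08 = 0.000608696 ms.
Pipeline fill: first packet needs 2·t_tx to clear all hops; remaining 119 packets each add one t_tx.
Total = (2+120-1)·t_tx + 2·t_prop = 121·0.248276 + 2·0.000608696 = 30.0 ms.

30.0 ms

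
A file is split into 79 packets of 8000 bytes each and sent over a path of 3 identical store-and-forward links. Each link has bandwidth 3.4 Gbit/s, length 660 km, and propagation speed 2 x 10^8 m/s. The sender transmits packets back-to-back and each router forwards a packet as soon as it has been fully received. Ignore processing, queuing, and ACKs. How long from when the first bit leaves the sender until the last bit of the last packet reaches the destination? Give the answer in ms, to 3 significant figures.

11.4 ms

Per-hop transmission t_tx = L/R = 64000/3400000000 = 0.0188235 ms.
Per-hop propagation t_prop = 660000/200000000 = 3.3 ms.
Pipeline fill: first packet needs 3·t_tx to clear all hops; remaining 78 packets each add one t_tx.
Total = (3+79-1)·t_tx + 3·t_prop = 81·0.0188235 + 3·3.3 = 11.4 ms.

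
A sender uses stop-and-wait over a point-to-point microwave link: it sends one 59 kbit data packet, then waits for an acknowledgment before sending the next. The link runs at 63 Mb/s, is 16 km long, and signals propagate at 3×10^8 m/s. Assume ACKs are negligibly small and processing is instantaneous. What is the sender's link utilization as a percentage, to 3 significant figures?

89.8 %

t_tx = L/R = 59000/63000000 = 0.000936508 s.
t_prop = 16000/300000000 = 5.33333e-05 s; RTT = 0.000106667 s.
Cycle = t_tx + RTT = 0.00104317 s.
Utilization = t_tx / cycle = 0.000936508/0.00104317 = 89.8 %.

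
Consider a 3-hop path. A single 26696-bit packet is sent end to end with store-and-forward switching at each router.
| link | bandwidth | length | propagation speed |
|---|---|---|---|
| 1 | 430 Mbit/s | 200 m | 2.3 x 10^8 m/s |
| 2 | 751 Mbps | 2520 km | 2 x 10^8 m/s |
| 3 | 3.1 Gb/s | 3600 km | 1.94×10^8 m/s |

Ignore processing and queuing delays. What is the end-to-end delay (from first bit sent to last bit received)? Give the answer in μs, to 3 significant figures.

31300 μs

Transmission delays (L/R per hop): 62.0837, 35.5473, 8.61161 μs; sum = 106.243 μs.
Propagation delays (d/s per hop): 0.869565, 12600, 18556.7 μs; sum = 31157.6 μs.
End-to-end = 31300 μs.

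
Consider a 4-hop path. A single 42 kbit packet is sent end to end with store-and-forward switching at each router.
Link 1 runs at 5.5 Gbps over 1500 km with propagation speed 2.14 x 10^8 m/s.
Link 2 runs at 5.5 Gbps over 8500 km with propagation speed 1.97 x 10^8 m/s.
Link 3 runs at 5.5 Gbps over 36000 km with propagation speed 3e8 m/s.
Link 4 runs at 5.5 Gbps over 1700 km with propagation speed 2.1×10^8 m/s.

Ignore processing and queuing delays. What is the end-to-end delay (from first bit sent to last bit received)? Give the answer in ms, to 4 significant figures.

L = 42000 bits.
Transmission delay per hop = L/R = 42000/5500000000 = 0.00763636 ms; 4 hops → 0.0305455 ms.
Propagation delays (d/s per hop): 7.00935, 43.1472, 120, 8.09524 ms; sum = 178.252 ms.
End-to-end = 178.3 ms.

178.3 ms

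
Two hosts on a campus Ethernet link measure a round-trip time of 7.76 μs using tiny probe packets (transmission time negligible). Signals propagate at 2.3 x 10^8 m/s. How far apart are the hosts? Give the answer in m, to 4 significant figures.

892.4 m

One-way propagation = RTT/2 = 3.88 μs.
d = s × t = 2.3e+08 × 3.88e-06 = 892.4 m.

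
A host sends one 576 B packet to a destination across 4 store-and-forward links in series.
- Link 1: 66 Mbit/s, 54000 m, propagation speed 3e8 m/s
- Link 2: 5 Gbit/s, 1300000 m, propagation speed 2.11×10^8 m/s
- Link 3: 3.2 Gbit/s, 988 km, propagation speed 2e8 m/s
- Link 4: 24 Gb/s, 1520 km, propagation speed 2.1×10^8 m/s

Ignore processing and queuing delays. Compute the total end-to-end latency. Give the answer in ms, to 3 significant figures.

18.6 ms

L = 576 × 8 = 4608 bits.
Transmission delays (L/R per hop): 0.0698182, 0.0009216, 0.00144, 0.000192 ms; sum = 0.0723718 ms.
Propagation delays (d/s per hop): 0.18, 6.16114, 4.94, 7.2381 ms; sum = 18.5192 ms.
End-to-end = 18.6 ms.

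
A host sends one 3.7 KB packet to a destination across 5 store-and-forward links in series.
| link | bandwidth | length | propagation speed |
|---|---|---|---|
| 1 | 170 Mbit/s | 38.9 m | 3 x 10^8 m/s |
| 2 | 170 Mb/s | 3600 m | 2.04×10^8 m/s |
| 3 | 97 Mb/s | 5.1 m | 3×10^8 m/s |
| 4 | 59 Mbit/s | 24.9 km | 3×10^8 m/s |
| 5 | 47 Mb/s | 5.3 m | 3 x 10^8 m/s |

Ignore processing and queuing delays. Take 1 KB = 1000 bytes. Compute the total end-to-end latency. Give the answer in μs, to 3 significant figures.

L = 29600 bits.
Transmission delays (L/R per hop): 174.118, 174.118, 305.155, 501.695, 629.787 μs; sum = 1784.87 μs.
Propagation delays (d/s per hop): 0.129667, 17.6471, 0.017, 83, 0.0176667 μs; sum = 100.811 μs.
End-to-end = 1890 μs.

1890 μs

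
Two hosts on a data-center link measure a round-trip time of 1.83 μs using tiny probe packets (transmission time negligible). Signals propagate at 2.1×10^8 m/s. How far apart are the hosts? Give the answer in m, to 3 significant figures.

192 m

One-way propagation = RTT/2 = 0.915 μs.
d = s × t = 210000000 × 9.15e-07 = 192 m.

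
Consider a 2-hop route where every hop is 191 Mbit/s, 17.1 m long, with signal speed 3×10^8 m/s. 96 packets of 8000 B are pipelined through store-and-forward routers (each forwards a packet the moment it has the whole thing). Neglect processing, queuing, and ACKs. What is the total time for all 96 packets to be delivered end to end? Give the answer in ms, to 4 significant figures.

32.50 ms

Per-hop transmission t_tx = L/R = 64000/191000000 = 0.335079 ms.
Per-hop propagation t_prop = 17.1/300000000 = 5.7e-05 ms.
Pipeline fill: first packet needs 2·t_tx to clear all hops; remaining 95 packets each add one t_tx.
Total = (2+96-1)·t_tx + 2·t_prop = 97·0.335079 + 2·5.7e-05 = 32.50 ms.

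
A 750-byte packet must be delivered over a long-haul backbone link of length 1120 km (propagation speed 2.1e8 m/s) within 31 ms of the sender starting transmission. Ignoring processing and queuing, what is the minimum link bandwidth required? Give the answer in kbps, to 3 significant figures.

234 kbps

L = 6000 bits.
Propagation delay = 1120000 / 210000000 = 5.33333 ms.
Transmission budget = 31 − 5.33333 = 25.6667 ms.
R ≥ L / t_tx = 6000 bits / 0.0256667 s = 234 kbps.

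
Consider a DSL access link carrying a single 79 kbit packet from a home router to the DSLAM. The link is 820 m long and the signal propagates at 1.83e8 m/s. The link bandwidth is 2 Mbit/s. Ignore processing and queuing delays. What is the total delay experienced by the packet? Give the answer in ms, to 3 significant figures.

39.5 ms

L = 79000 bits.
Transmission delay = L/R = 79000 / 2000000 = 39.5 ms.
Propagation delay = d/s = 820 m / 183000000 m/s = 0.00448087 ms.
Total = 39.5 ms.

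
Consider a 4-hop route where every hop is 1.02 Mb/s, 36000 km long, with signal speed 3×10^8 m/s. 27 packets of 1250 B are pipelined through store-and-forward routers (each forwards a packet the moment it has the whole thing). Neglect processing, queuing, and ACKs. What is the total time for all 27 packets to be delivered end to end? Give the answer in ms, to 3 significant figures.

Per-hop transmission t_tx = L/R = 10000/1020000 = 9.80392 ms.
Per-hop propagation t_prop = 36000000/300000000 = 120 ms.
Pipeline fill: first packet needs 4·t_tx to clear all hops; remaining 26 packets each add one t_tx.
Total = (4+27-1)·t_tx + 4·t_prop = 30·9.80392 + 4·120 = 774 ms.

774 ms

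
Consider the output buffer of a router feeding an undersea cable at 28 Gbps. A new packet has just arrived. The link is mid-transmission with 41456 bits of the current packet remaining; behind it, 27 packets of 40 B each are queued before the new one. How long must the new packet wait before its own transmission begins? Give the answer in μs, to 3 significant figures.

Each queued packet: L/R = 320/28000000000 = 0.0114286 μs.
27 queued → 0.308571 μs.
Plus remaining 41456 bits of current packet: 1.48057 μs.
Queuing delay = 1.79 μs.

1.79 μs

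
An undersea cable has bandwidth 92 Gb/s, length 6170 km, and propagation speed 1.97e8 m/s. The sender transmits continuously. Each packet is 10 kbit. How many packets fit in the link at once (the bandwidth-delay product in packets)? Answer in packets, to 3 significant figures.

Propagation delay = 6170000 / 197000000 = 0.0313198 s.
BDP = R × t_prop = 92000000000 × 0.0313198 = 2881420000 bits.
In packets of 10000 bits: 288000 packets.

288000 packets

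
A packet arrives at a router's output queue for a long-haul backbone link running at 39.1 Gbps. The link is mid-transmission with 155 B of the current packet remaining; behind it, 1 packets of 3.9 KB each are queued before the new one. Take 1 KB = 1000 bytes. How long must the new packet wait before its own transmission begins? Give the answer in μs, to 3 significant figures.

Each queued packet: L/R = 31200/39100000000 = 0.797954 μs.
1 queued → 0.797954 μs.
Plus remaining 1240 bits of current packet: 0.0317136 μs.
Queuing delay = 0.830 μs.

0.830 μs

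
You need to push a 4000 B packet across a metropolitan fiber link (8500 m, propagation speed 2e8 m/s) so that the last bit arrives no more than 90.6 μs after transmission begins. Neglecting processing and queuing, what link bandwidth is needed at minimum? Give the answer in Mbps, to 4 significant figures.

L = 32000 bits.
Propagation delay = 8500 / 200000000 = 42.5 μs.
Transmission budget = 90.6 − 42.5 = 48.1 μs.
R ≥ L / t_tx = 32000 bits / 4.81e-05 s = 665.3 Mbps.

665.3 Mbps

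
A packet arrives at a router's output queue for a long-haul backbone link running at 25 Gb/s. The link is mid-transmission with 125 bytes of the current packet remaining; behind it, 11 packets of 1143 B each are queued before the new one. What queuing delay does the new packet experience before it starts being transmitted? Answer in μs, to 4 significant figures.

4.063 μs

Each queued packet: L/R = 9144/25000000000 = 0.36576 μs.
11 queued → 4.02336 μs.
Plus remaining 1000 bits of current packet: 0.04 μs.
Queuing delay = 4.063 μs.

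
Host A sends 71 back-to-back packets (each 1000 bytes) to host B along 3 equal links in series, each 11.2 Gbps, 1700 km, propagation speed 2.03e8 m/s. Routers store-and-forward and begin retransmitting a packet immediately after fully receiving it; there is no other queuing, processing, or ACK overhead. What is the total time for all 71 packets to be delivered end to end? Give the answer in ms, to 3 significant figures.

25.2 ms

Per-hop transmission t_tx = L/R = 8000/11200000000 = 0.000714286 ms.
Per-hop propagation t_prop = 1700000/2.03e+08 = 8.37438 ms.
Pipeline fill: first packet needs 3·t_tx to clear all hops; remaining 70 packets each add one t_tx.
Total = (3+71-1)·t_tx + 3·t_prop = 73·0.000714286 + 3·8.37438 = 25.2 ms.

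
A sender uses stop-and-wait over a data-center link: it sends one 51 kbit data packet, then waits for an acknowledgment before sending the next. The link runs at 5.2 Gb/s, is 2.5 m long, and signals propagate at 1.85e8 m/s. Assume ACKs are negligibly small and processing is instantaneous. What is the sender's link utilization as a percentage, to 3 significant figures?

t_tx = L/R = 51000/5200000000 = 9.80769e-06 s.
t_prop = 2.5/185000000 = 1.35135e-08 s; RTT = 2.7027e-08 s.
Cycle = t_tx + RTT = 9.83472e-06 s.
Utilization = t_tx / cycle = 9.80769e-06/9.83472e-06 = 99.7 %.

99.7 %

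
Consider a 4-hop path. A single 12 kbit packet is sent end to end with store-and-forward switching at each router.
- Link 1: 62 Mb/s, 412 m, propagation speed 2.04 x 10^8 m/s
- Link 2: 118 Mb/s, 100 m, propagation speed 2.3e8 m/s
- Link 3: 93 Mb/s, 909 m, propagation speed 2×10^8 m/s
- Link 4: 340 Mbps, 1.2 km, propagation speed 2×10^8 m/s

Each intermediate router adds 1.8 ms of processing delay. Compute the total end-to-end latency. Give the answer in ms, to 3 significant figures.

L = 12000 bits.
Transmission delays (L/R per hop): 0.193548, 0.101695, 0.129032, 0.0352941 ms; sum = 0.45957 ms.
Propagation delays (d/s per hop): 0.00201961, 0.000434783, 0.004545, 0.006 ms; sum = 0.0129994 ms.
Processing at 3 router(s): 3 × 1.8 ms = 5.4 ms.
End-to-end = 5.87 ms.

5.87 ms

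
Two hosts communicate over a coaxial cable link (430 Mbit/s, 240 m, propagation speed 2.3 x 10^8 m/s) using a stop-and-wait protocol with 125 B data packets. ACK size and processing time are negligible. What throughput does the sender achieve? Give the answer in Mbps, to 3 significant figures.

227 Mbps

t_tx = L/R = 1000/430000000 = 2.32558e-06 s.
t_prop = 240/2.3e+08 = 1.04348e-06 s; RTT = 2.08696e-06 s.
Cycle = t_tx + RTT = 4.41254e-06 s.
Throughput = L / cycle = 1000 / 4.41254e-06 = 227 Mbps.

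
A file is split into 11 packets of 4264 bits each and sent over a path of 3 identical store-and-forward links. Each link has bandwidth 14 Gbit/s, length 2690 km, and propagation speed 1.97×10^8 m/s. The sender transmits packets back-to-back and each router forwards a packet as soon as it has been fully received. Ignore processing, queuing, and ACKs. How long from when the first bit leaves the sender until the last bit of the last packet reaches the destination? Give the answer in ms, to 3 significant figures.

Per-hop transmission t_tx = L/R = 4264/14000000000 = 0.000304571 ms.
Per-hop propagation t_prop = 2690000/197000000 = 13.6548 ms.
Pipeline fill: first packet needs 3·t_tx to clear all hops; remaining 10 packets each add one t_tx.
Total = (3+11-1)·t_tx + 3·t_prop = 13·0.000304571 + 3·13.6548 = 41.0 ms.

41.0 ms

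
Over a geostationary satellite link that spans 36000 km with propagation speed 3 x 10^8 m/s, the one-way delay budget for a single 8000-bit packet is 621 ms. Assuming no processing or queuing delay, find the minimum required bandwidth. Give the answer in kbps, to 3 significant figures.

16.0 kbps

Propagation delay = 36000000 / 300000000 = 120 ms.
Transmission budget = 621 − 120 = 501 ms.
R ≥ L / t_tx = 8000 bits / 0.501 s = 16.0 kbps.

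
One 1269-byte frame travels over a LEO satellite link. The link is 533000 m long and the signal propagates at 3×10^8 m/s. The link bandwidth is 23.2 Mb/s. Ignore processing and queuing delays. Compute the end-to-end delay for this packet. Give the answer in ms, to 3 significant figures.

2.21 ms

L = 1269 × 8 = 10152 bits.
Transmission delay = L/R = 10152 / 23200000 = 0.437586 ms.
Propagation delay = d/s = 533000 m / 300000000 m/s = 1.77667 ms.
Total = 2.21 ms.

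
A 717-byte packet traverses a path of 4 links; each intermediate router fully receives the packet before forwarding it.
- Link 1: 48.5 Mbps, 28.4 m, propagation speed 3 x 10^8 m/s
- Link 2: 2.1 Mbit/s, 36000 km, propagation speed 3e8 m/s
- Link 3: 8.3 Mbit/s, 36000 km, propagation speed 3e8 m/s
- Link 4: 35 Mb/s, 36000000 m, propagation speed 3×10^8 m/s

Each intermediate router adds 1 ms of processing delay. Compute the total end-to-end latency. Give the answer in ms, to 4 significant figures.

L = 717 × 8 = 5736 bits.
Transmission delays (L/R per hop): 0.118268, 2.73143, 0.691084, 0.163886 ms; sum = 3.70467 ms.
Propagation delays (d/s per hop): 9.46667e-05, 120, 120, 120 ms; sum = 360 ms.
Processing at 3 router(s): 3 × 1 ms = 3 ms.
End-to-end = 366.7 ms.

366.7 ms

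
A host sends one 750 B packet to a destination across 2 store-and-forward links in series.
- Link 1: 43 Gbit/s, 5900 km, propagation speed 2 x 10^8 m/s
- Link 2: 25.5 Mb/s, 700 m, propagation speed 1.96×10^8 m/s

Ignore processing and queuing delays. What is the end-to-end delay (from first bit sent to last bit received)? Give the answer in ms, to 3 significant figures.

L = 750 × 8 = 6000 bits.
Transmission delays (L/R per hop): 0.000139535, 0.235294 ms; sum = 0.235434 ms.
Propagation delays (d/s per hop): 29.5, 0.00357143 ms; sum = 29.5036 ms.
End-to-end = 29.7 ms.

29.7 ms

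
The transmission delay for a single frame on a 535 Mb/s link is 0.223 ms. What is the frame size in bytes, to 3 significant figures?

L = R × t_tx = 535000000 b/s × 0.000223 s = 119305 bits.
In bytes: 119305 / 8 = 14900 bytes.

14900 bytes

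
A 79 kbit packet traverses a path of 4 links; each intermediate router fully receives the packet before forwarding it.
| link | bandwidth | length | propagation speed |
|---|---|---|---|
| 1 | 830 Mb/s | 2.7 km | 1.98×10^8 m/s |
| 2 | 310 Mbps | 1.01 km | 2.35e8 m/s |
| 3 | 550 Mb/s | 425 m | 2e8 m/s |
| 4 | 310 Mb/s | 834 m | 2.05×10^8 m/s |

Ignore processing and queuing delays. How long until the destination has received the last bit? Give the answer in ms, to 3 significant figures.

L = 79000 bits.
Transmission delays (L/R per hop): 0.0951807, 0.254839, 0.143636, 0.254839 ms; sum = 0.748495 ms.
Propagation delays (d/s per hop): 0.0136364, 0.00429787, 0.002125, 0.00406829 ms; sum = 0.0241275 ms.
End-to-end = 0.773 ms.

0.773 ms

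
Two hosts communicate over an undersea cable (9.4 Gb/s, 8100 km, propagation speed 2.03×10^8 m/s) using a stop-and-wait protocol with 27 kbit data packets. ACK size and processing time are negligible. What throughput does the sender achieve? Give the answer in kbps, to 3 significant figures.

338 kbps

t_tx = L/R = 27000/9400000000 = 2.87234e-06 s.
t_prop = 8100000/2.03e+08 = 0.0399015 s; RTT = 0.079803 s.
Cycle = t_tx + RTT = 0.0798058 s.
Throughput = L / cycle = 27000 / 0.0798058 = 338 kbps.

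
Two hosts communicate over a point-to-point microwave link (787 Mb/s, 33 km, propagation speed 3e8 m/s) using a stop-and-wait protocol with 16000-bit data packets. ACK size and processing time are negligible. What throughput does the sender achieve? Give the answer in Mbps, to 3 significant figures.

t_tx = L/R = 16000/787000000 = 2.03304e-05 s.
t_prop = 33000/300000000 = 0.00011 s; RTT = 0.00022 s.
Cycle = t_tx + RTT = 0.00024033 s.
Throughput = L / cycle = 16000 / 0.00024033 = 66.6 Mbps.

66.6 Mbps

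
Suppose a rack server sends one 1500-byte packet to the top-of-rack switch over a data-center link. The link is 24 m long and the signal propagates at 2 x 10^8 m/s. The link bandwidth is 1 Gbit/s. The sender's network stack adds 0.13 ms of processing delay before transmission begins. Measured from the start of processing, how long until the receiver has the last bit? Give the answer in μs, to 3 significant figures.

L = 1500 × 8 = 12000 bits.
Transmission delay = L/R = 12000 / 1000000000 = 12 μs.
Propagation delay = d/s = 24 m / 200000000 m/s = 0.12 μs.
Plus processing delay 0.13 ms = 130 μs.
Total = 142 μs.

142 μs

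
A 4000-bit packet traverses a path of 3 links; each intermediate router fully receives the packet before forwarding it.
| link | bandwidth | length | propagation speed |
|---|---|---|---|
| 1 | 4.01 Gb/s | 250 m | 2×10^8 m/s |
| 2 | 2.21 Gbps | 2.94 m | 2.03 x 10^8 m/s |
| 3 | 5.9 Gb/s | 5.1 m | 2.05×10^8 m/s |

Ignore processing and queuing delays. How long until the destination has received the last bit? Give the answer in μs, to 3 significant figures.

4.77 μs

Transmission delays (L/R per hop): 0.997506, 1.80995, 0.677966 μs; sum = 3.48543 μs.
Propagation delays (d/s per hop): 1.25, 0.0144828, 0.024878 μs; sum = 1.28936 μs.
End-to-end = 4.77 μs.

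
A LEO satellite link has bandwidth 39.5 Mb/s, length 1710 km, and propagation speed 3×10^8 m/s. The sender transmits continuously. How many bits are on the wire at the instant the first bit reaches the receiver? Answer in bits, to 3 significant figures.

225000 bits

Propagation delay = 1710000 / 300000000 = 0.0057 s.
BDP = R × t_prop = 39500000 × 0.0057 = 225150 bits.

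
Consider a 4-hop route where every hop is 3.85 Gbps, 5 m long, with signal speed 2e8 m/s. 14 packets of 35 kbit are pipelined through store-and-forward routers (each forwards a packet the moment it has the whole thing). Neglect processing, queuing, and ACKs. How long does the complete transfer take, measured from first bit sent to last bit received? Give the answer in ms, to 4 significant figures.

Per-hop transmission t_tx = L/R = 35000/3850000000 = 0.00909091 ms.
Per-hop propagation t_prop = 5/200000000 = 2.5e-05 ms.
Pipeline fill: first packet needs 4·t_tx to clear all hops; remaining 13 packets each add one t_tx.
Total = (4+14-1)·t_tx + 4·t_prop = 17·0.00909091 + 4·2.5e-05 = 0.1546 ms.

0.1546 ms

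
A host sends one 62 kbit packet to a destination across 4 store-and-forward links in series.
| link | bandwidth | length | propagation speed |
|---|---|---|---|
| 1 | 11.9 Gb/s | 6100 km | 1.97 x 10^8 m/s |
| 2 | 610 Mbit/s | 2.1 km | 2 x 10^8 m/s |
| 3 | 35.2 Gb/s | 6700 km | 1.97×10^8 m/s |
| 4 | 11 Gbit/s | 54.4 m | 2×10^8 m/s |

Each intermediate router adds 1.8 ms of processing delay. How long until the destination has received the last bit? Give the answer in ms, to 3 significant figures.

L = 62000 bits.
Transmission delays (L/R per hop): 0.00521008, 0.101639, 0.00176136, 0.00563636 ms; sum = 0.114247 ms.
Propagation delays (d/s per hop): 30.9645, 0.0105, 34.0102, 0.000272 ms; sum = 64.9854 ms.
Processing at 3 router(s): 3 × 1.8 ms = 5.4 ms.
End-to-end = 70.5 ms.

70.5 ms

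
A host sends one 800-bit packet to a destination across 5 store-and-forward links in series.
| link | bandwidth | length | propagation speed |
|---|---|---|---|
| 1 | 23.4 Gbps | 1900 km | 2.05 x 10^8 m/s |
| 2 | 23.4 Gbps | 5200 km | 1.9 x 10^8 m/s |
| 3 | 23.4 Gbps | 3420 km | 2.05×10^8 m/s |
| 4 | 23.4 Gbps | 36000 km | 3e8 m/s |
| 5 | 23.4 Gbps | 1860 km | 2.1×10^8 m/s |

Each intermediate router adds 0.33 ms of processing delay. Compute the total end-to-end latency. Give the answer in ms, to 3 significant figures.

Transmission delay per hop = L/R = 800/23400000000 = 3.4188e-05 ms; 5 hops → 0.00017094 ms.
Propagation delays (d/s per hop): 9.26829, 27.3684, 16.6829, 120, 8.85714 ms; sum = 182.177 ms.
Processing at 4 router(s): 4 × 0.33 ms = 1.32 ms.
End-to-end = 183 ms.

183 ms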